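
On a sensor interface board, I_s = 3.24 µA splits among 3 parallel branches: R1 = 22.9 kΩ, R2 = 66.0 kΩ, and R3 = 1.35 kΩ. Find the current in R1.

I ≈ 0.177 µA

Conductances: ΣG = 1/22.9 + 1/66.0 + 1/1.35 = 0.7996 (1/kΩ).
Current divider: I(R1) = I_s · G_k/ΣG = 3.24 × (0.04367/0.7996) = 3.24 × 0.05462 = 0.1770 µA.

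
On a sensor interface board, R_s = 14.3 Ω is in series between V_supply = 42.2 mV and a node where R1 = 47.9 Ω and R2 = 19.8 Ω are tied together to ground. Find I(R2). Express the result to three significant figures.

I ≈ 1.05 mA

Combine the parallel branches: R_p = (1/47.9 + 1/19.8)⁻¹ = 14.01 Ω.
Node voltage V_A = V_supply · R_p/(R_s + R_p) = 42.2 × 0.4949 = 20.88 mV.
I(R2) = V_A / R2 = 20.88/19.8 = 1.055 mA.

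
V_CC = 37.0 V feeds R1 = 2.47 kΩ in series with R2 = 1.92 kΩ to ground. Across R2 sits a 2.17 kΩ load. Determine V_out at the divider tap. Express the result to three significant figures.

First combine the lower leg with the load: R2 ‖ R_L = 1.019 kΩ.
Voltage divider with the loaded lower leg: V_out = 37.0 × 1.019/(2.47 + 1.019) = 37.0 × 0.2920 = 10.80 V.

V_out ≈ 10.8 V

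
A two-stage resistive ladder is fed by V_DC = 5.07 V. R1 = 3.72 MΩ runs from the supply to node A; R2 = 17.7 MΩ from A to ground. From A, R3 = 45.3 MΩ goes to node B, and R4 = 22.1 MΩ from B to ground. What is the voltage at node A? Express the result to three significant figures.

V_A ≈ 4.01 V

Looking into the second stage from A: R3 + R4 = 67.40 MΩ appears in parallel with R2.
R2 ‖ (R3+R4) = 14.02 MΩ.
So V_A = 5.07 × 0.7903 = 4.007 V.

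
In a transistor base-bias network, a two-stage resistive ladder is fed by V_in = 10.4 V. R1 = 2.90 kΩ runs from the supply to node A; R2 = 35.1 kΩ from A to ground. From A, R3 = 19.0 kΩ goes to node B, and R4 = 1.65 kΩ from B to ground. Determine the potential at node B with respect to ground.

Node A sees R2 in parallel with the series input of stage 2, R3 + R4 = 20.65 kΩ.
R2 ‖ (R3+R4) = 13.00 kΩ.
So V_A = 10.4 × 0.8176 = 8.503 V.
Stage 2 is unloaded, so V_B = V_A · R4/(R3+R4) = 8.503 × 1.65/20.65 = 0.6794 V.

V_B ≈ 0.679 V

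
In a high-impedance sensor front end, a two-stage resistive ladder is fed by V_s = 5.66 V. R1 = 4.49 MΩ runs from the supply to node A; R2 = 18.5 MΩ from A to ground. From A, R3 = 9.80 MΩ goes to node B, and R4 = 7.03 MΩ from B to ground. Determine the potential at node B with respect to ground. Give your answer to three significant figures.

V_B ≈ 1.57 V

The second stage (R3 + R4 = 16.83 MΩ) loads node A in parallel with R2.
Effective lower resistance at A: R2 ‖ 16.83 = 8.813 MΩ.
V_A = 5.66 × 8.813/(4.49 + 8.813) = 3.750 V.
Then the unloaded second divider: V_B = V_A × R4/(R3+R4) = 3.750 × 0.4177 = 1.566 V.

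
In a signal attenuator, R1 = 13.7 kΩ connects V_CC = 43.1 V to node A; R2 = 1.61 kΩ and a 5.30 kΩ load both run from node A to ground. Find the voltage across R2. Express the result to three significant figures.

V_out ≈ 3.56 V

The load sits in parallel with R2, giving an effective lower resistance R2' = R2·R_L/(R2+R_L) = 1.235 kΩ.
Then V_out = V_CC · R2'/(R1 + R2') = 43.1 × 1.235/14.93 = 3.564 V.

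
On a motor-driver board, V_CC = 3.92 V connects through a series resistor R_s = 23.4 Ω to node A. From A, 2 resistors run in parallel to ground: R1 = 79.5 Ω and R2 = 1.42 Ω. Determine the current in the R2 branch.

I ≈ 0.155 A

Combine the parallel branches: R_p = (1/79.5 + 1/1.42)⁻¹ = 1.395 Ω.
V_A = 3.92 × 1.395/24.80 = 0.2206 V.
Branch current I = V_A/R2 = 0.2206/1.42 = 0.1553 A.
(Check via current divider: I_total = 0.1581 A; share G_k/ΣG = 0.9825 → same result.)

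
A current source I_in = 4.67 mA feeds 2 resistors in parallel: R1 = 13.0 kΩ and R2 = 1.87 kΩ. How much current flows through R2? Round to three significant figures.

For two parallel branches, I_k = I_in · (other R)/(sum of R).
So I = 4.67 × 13.0/14.87 = 4.083 mA.

I ≈ 4.08 mA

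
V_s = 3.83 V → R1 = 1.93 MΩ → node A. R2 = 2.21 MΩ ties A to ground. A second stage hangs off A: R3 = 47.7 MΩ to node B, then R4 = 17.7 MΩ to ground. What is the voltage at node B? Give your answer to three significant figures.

V_B ≈ 0.545 V

The second stage (R3 + R4 = 65.40 MΩ) loads node A in parallel with R2.
R2 ‖ (R3+R4) = 2.138 MΩ.
First divider: V_A = V_s · 2.138/(1.93 + 2.138) = 2.013 V.
Then the unloaded second divider: V_B = V_A × R4/(R3+R4) = 2.013 × 0.2706 = 0.5448 V.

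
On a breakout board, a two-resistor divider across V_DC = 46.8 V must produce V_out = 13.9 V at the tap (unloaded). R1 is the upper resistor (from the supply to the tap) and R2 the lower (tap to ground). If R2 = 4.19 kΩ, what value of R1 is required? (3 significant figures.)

The divider ratio is R2/(R1+R2) = 13.9/46.8 = 0.2970.
So R1 = R2 · (V_DC/V_out − 1) = 4.19 × (46.8/13.9 − 1) = 4.19 × 2.367 = 9.917 kΩ.

R1 ≈ 9.92 kΩ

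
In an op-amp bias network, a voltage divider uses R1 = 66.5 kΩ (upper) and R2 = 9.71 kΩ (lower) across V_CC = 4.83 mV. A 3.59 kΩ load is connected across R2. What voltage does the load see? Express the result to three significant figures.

V_out ≈ 0.183 mV

First combine the lower leg with the load: R2 ‖ R_L = 2.621 kΩ.
Voltage divider with the loaded lower leg: V_out = 4.83 × 2.621/(66.5 + 2.621) = 4.83 × 0.03792 = 0.1831 mV.
(Unloaded it would be 0.615 mV; the load pulls it down.)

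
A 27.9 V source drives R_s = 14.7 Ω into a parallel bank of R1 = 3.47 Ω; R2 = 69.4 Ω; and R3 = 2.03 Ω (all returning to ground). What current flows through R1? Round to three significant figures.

Combine the parallel branches: R_p = (1/3.47 + 1/69.4 + 1/2.03)⁻¹ = 1.258 Ω.
Node voltage V_A = V_s · R_p/(R_s + R_p) = 27.9 × 0.07881 = 2.199 V.
I(R1) = V_A / R1 = 2.199/3.47 = 0.6336 A.
(Equivalently: I_total = 1.748 A, then current-divider fraction G_k/ΣG = 0.3624.)

I ≈ 0.634 A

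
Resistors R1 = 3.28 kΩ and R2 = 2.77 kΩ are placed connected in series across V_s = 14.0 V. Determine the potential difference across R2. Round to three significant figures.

Series total: ΣR = 3.28 + 2.77 = 6.050 kΩ.
Voltage divider: V = V_s · (2.770 / 6.050) = 14.0 × 0.4579 = 6.410 V.

V ≈ 6.41 V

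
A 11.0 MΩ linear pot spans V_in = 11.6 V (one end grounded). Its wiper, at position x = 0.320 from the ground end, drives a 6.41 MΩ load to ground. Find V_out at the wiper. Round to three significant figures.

V_out ≈ 2.70 V

The pot divides into 7.480 MΩ above the wiper and 3.520 MΩ below.
(x·R_p) ‖ R_L = 2.272 MΩ.
Then V_out = V_in · 2.272/(7.480 + 2.272) = 2.703 V.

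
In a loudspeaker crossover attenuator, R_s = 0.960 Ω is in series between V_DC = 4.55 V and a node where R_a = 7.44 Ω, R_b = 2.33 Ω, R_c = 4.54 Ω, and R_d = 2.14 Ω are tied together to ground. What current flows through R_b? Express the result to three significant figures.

Combine the parallel branches: R_p = (1/7.44 + 1/2.33 + 1/4.54 + 1/2.14)⁻¹ = 0.7993 Ω.
V_A = 4.55 × 0.7993/1.759 = 2.067 V.
I(R_b) = V_A / R_b = 2.067/2.33 = 0.8872 A.
(Equivalently: I_total = 2.586 A, then current-divider fraction G_k/ΣG = 0.3430.)

I ≈ 0.887 A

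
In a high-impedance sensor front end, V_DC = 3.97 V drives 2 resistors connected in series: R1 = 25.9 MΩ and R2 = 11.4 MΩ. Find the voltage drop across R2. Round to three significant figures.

ΣR = 25.9 + 11.4 = 37.30 MΩ.
V = V_DC · R/ΣR = 3.97 × 0.3056 = 1.213 V.

V ≈ 1.21 V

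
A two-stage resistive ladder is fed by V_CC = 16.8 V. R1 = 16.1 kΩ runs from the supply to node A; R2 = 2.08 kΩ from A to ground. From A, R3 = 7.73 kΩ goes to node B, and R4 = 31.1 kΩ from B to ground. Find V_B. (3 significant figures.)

Node A sees R2 in parallel with the series input of stage 2, R3 + R4 = 38.83 kΩ.
Effective lower resistance at A: R2 ‖ 38.83 = 1.974 kΩ.
V_A = 16.8 × 1.974/(16.1 + 1.974) = 1.835 V.
V_B = V_A × 0.8009 = 1.470 V.

V_B ≈ 1.47 V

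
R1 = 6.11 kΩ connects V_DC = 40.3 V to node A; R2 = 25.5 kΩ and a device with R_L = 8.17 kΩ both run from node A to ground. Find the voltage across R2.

The load sits in parallel with R2, giving an effective lower resistance R2' = R2·R_L/(R2+R_L) = 6.188 kΩ.
Now apply the divider: V_out = 40.3 × 0.5032 = 20.28 V.
(Unloaded it would be 32.5 V; the load pulls it down.)

V_out ≈ 20.3 V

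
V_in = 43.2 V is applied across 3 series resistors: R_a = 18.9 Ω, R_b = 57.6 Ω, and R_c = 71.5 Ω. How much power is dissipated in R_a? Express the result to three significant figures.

Series current I = V_in/ΣR = 43.2/148.0 = 0.2919 A.
P = I²R = 0.08520 × 18.9 = 1.610 W.

P ≈ 1.61 W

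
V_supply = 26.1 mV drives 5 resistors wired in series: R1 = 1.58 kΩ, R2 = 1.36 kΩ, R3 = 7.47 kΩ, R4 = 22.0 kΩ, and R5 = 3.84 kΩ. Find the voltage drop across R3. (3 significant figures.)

Total series resistance ΣR = 1.58 + 1.36 + 7.47 + 22.0 + 3.84 = 36.25 kΩ.
Voltage divider: V = V_supply · (7.470 / 36.25) = 26.1 × 0.2061 = 5.378 mV.

V ≈ 5.38 mV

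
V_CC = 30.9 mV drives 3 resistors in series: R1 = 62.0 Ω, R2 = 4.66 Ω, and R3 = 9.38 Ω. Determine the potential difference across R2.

Total series resistance ΣR = 62.0 + 4.66 + 9.38 = 76.04 Ω.
By the voltage-divider rule, V = 30.9 × 4.660/76.04 = 1.894 mV.

V ≈ 1.89 mV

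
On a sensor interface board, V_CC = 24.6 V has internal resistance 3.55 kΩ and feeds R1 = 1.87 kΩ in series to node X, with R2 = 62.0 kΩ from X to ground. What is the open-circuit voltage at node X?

R1' = 3.55 + 1.87 = 5.420 kΩ (source resistance + R1).
Open-circuit (no load on X): V_th = V_CC · R2/(R1' + R2) = 24.6 × 62.0/(5.420 + 62.0) = 22.62 V.

V_th ≈ 22.6 V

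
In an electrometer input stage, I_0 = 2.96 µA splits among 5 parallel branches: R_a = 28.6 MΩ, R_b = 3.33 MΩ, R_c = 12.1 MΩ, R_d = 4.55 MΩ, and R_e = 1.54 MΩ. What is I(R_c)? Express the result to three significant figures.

I ≈ 0.190 µA

ΣG = 1/28.6 + 1/3.33 + 1/12.1 + 1/4.55 + 1/1.54 = 1.287.
By the current-divider rule, I = I_0 · G_k/ΣG = 2.96 × 0.06421 = 0.1901 µA.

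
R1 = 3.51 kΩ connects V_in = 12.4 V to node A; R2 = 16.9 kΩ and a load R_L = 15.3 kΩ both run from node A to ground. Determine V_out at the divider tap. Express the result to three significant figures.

The load sits in parallel with R2, giving an effective lower resistance R2' = R2·R_L/(R2+R_L) = 8.030 kΩ.
Voltage divider with the loaded lower leg: V_out = 12.4 × 8.030/(3.51 + 8.030) = 12.4 × 0.6958 = 8.628 V.
(Unloaded it would be 10.3 V; the load pulls it down.)

V_out ≈ 8.63 V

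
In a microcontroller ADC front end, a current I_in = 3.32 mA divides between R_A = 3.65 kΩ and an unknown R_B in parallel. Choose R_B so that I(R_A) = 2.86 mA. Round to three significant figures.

The fraction through R_A equals R_B/(R_A+R_B).
2.86/3.32 = R_B/(R_A + R_B) → R_B = R_A · (0.8614)/(1 − 0.8614) = 3.65 × 6.217 = 22.69 kΩ.

R_B ≈ 22.7 kΩ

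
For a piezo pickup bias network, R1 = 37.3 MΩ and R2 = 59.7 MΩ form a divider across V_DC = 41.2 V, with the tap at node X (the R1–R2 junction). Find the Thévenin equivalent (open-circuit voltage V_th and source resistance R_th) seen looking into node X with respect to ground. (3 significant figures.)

Open-circuit (no load on X): V_th = V_DC · R2/(R1 + R2) = 41.2 × 59.7/(37.30 + 59.7) = 25.36 V.
Zeroing V_DC shorts the top of R1 to ground, so R_th = R1 ‖ R2 = 22.96 MΩ.

V_th ≈ 25.4 V, R_th ≈ 23.0 MΩ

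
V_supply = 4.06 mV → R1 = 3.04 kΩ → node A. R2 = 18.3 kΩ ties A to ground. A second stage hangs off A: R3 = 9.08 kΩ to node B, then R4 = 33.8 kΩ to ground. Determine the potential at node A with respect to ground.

Node A sees R2 in parallel with the series input of stage 2, R3 + R4 = 42.88 kΩ.
Effective lower resistance at A: R2 ‖ 42.88 = 12.83 kΩ.
So V_A = 4.06 × 0.8084 = 3.282 mV.

V_A ≈ 3.28 mV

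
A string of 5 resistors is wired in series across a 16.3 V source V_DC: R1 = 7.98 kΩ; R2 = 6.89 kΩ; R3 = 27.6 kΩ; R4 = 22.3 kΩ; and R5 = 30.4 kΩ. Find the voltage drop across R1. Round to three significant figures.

Series total: ΣR = 7.98 + 6.89 + 27.6 + 22.3 + 30.4 = 95.17 kΩ.
V = V_DC · R/ΣR = 16.3 × 0.08385 = 1.367 V.

V ≈ 1.37 V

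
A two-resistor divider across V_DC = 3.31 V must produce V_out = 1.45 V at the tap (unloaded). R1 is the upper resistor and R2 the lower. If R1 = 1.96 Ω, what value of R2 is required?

V_out/V_DC = R2/(R1+R2) = 0.4381.
Rearranging, R2 = R1·k/(1−k) = 1.96 × 0.7796 = 1.528 Ω.

R2 ≈ 1.53 Ω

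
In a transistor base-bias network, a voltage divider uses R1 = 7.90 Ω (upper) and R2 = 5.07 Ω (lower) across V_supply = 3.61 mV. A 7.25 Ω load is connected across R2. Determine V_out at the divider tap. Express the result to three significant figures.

The load sits in parallel with R2, giving an effective lower resistance R2' = R2·R_L/(R2+R_L) = 2.984 Ω.
Then V_out = V_supply · R2'/(R1 + R2') = 3.61 × 2.984/10.88 = 0.9896 mV.

V_out ≈ 0.990 mV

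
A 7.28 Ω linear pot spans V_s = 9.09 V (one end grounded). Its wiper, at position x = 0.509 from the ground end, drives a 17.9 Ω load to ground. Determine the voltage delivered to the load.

V_out ≈ 4.20 V

Lower segment x·R_p = 3.706 Ω; upper segment (1−x)·R_p = 3.574 Ω.
(x·R_p) ‖ R_L = 3.070 Ω.
V_out = 9.09 × 3.070/(3.574 + 3.070) = 4.200 V.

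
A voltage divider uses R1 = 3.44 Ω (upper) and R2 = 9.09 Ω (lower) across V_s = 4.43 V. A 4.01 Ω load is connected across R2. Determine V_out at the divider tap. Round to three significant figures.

First combine the lower leg with the load: R2 ‖ R_L = 2.783 Ω.
Then V_out = V_s · R2'/(R1 + R2') = 4.43 × 2.783/6.223 = 1.981 V.

V_out ≈ 1.98 V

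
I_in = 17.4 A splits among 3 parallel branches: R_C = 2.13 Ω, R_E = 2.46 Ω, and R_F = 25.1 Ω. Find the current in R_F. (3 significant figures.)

I ≈ 0.757 A

Total conductance ΣG = 1/2.13 + 1/2.46 + 1/25.1 = 0.9158 (units of 1/Ω).
Current divider: I(R_F) = I_in · G_k/ΣG = 17.4 × (0.03984/0.9158) = 17.4 × 0.04350 = 0.7569 A.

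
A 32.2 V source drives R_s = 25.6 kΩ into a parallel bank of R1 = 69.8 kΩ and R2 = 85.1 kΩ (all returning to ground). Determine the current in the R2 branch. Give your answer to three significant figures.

Combine the parallel branches: R_p = (1/69.8 + 1/85.1)⁻¹ = 38.35 kΩ.
V_A = 32.2 × 38.35/63.95 = 19.31 V.
I(R2) = V_A / R2 = 19.31/85.1 = 0.2269 mA.

I ≈ 0.227 mA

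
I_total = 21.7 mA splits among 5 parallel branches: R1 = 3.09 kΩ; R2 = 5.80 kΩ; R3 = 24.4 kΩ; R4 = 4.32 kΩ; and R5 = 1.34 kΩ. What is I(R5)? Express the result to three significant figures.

I ≈ 10.7 mA

Conductances: ΣG = 1/3.09 + 1/5.80 + 1/24.4 + 1/4.32 + 1/1.34 = 1.515 (1/kΩ).
By the current-divider rule, I = I_total · G_k/ΣG = 21.7 × 0.4927 = 10.69 mA.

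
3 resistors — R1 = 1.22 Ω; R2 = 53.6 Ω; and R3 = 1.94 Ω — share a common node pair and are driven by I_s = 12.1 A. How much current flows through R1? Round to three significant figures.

Conductances: ΣG = 1/1.22 + 1/53.6 + 1/1.94 = 1.354 (1/Ω).
By the current-divider rule, I = I_s · G_k/ΣG = 12.1 × 0.6055 = 7.326 A.

I ≈ 7.33 A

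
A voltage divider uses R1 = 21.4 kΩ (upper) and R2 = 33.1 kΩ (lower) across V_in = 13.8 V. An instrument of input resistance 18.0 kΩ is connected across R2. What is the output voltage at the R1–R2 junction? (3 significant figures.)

V_out ≈ 4.87 V

First combine the lower leg with the load: R2 ‖ R_L = 11.66 kΩ.
Then V_out = V_in · R2'/(R1 + R2') = 13.8 × 11.66/33.06 = 4.867 V.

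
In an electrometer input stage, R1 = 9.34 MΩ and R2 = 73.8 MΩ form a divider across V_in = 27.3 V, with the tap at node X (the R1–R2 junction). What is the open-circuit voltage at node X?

V_th ≈ 24.2 V

V_th is the unloaded tap voltage: V_in · R2/(R1+R2) = 27.3 × 0.8877 = 24.23 V.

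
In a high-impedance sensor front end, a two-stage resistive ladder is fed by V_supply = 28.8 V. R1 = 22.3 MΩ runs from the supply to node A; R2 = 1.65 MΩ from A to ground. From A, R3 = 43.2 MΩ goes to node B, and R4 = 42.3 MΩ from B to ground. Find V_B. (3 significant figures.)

V_B ≈ 0.964 V

The second stage (R3 + R4 = 85.50 MΩ) loads node A in parallel with R2.
R2 ‖ (R3+R4) = 1.619 MΩ.
First divider: V_A = V_supply · 1.619/(22.3 + 1.619) = 1.949 V.
V_B = V_A × 0.4947 = 0.9643 V.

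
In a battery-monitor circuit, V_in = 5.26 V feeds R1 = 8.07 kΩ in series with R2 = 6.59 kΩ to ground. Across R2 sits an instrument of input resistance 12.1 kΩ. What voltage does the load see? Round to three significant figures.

V_out ≈ 1.82 V

First combine the lower leg with the load: R2 ‖ R_L = 4.266 kΩ.
Now apply the divider: V_out = 5.26 × 0.3458 = 1.819 V.
(Unloaded it would be 2.36 V; the load pulls it down.)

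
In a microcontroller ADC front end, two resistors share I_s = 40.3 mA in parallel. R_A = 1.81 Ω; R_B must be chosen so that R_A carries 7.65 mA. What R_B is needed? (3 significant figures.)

R_B ≈ 0.424 Ω

The fraction through R_A equals R_B/(R_A+R_B).
7.65/40.3 = R_B/(R_A + R_B) → R_B = R_A · (0.1898)/(1 − 0.1898) = 1.81 × 0.2343 = 0.4241 Ω.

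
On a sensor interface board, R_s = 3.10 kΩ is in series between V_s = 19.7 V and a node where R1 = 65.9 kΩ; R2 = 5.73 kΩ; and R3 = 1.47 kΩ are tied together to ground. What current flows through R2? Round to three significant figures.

I ≈ 0.930 mA

Combine the parallel branches: R_p = (1/65.9 + 1/5.73 + 1/1.47)⁻¹ = 1.149 kΩ.
V_A = 19.7 × 1.149/4.249 = 5.329 V.
Branch current I = V_A/R2 = 5.329/5.73 = 0.9300 mA.
(Equivalently: I_total = 4.636 mA, then current-divider fraction G_k/ΣG = 0.2006.)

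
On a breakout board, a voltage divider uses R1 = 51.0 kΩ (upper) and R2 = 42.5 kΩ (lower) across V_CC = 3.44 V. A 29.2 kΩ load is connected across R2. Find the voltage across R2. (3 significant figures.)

V_out ≈ 0.872 V

First combine the lower leg with the load: R2 ‖ R_L = 17.31 kΩ.
Then V_out = V_CC · R2'/(R1 + R2') = 3.44 × 17.31/68.31 = 0.8716 V.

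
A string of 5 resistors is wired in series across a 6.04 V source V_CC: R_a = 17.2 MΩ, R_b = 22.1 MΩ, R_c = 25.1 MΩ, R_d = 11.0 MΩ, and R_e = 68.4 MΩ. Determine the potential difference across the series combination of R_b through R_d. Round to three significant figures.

V ≈ 2.44 V

Series total: ΣR = 17.2 + 22.1 + 25.1 + 11.0 + 68.4 = 143.8 MΩ.
R_{R_b..R_d} = 22.1 + 25.1 + 11.0 = 58.20 MΩ.
By the voltage-divider rule, V = 6.04 × 58.20/143.8 = 2.445 V.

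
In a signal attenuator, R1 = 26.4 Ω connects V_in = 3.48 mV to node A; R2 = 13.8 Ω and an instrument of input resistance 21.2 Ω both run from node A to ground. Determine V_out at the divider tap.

V_out ≈ 0.837 mV

The load sits in parallel with R2, giving an effective lower resistance R2' = R2·R_L/(R2+R_L) = 8.359 Ω.
Voltage divider with the loaded lower leg: V_out = 3.48 × 8.359/(26.4 + 8.359) = 3.48 × 0.2405 = 0.8369 mV.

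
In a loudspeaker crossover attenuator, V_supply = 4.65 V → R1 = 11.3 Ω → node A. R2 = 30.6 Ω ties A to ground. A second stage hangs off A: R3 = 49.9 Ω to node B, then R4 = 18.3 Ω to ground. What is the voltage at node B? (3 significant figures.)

Looking into the second stage from A: R3 + R4 = 68.20 Ω appears in parallel with R2.
Effective lower resistance at A: R2 ‖ 68.20 = 21.12 Ω.
So V_A = 4.65 × 0.6515 = 3.029 V.
Then the unloaded second divider: V_B = V_A × R4/(R3+R4) = 3.029 × 0.2683 = 0.8129 V.

V_B ≈ 0.813 V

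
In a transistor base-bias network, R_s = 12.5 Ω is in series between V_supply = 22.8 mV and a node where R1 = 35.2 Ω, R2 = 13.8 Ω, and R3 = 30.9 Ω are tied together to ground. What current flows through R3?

Combine the parallel branches: R_p = (1/35.2 + 1/13.8 + 1/30.9)⁻¹ = 7.506 Ω.
V_A = 22.8 × 7.506/20.01 = 8.554 mV.
Branch current I = V_A/R3 = 8.554/30.9 = 0.2768 mA.

I ≈ 0.277 mA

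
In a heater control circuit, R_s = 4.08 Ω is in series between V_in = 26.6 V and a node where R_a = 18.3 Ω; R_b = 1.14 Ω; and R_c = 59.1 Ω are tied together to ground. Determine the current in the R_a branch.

I ≈ 0.298 A

Equivalent of the parallel group: R_p = 1.054 Ω.
Node voltage V_A = V_in · R_p/(R_s + R_p) = 26.6 × 0.2053 = 5.461 V.
Branch current I = V_A/R_a = 5.461/18.3 = 0.2984 A.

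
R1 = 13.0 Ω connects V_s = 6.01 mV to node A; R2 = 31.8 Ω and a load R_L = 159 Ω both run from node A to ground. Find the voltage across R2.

R2 ‖ R_L = (31.8 × 159)/(31.8 + 159) = 26.50 Ω.
Voltage divider with the loaded lower leg: V_out = 6.01 × 26.50/(13.0 + 26.50) = 6.01 × 0.6709 = 4.032 mV.
(Unloaded it would be 4.27 mV; the load pulls it down.)

V_out ≈ 4.03 mV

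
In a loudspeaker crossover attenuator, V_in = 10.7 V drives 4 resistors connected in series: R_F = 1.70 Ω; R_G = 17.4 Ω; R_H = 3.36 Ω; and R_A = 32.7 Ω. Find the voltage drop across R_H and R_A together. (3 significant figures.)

V ≈ 6.99 V

Total series resistance ΣR = 1.70 + 17.4 + 3.36 + 32.7 = 55.16 Ω.
R_{R_H..R_A} = 3.36 + 32.7 = 36.06 Ω.
Voltage divider: V = V_in · (36.06 / 55.16) = 10.7 × 0.6537 = 6.995 V.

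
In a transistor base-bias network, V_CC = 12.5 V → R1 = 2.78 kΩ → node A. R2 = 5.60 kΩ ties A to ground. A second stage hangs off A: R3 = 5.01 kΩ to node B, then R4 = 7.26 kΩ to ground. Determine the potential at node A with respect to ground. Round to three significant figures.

V_A ≈ 7.25 V

The second stage (R3 + R4 = 12.27 kΩ) loads node A in parallel with R2.
Effective lower resistance at A: R2 ‖ 12.27 = 3.845 kΩ.
So V_A = 12.5 × 0.5804 = 7.255 V.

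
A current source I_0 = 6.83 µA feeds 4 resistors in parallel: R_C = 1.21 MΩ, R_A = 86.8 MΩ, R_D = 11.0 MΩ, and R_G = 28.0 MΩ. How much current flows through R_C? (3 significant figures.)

I ≈ 5.85 µA

Total conductance ΣG = 1/1.21 + 1/86.8 + 1/11.0 + 1/28.0 = 0.9646 (units of 1/MΩ).
Current divider: I(R_C) = I_0 · G_k/ΣG = 6.83 × (0.8264/0.9646) = 6.83 × 0.8568 = 5.852 µA.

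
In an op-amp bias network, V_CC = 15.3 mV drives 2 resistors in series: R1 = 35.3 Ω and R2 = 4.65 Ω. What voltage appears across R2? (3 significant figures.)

V ≈ 1.78 mV

Total series resistance ΣR = 35.3 + 4.65 = 39.95 Ω.
Voltage divider: V = V_CC · (4.650 / 39.95) = 15.3 × 0.1164 = 1.781 mV.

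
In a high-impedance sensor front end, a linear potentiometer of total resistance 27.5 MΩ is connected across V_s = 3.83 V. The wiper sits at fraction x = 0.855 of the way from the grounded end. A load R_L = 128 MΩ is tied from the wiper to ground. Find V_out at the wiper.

Split the track: R_lower = x·R_p = 23.51 MΩ, R_upper = (1−x)·R_p = 3.988 MΩ.
Lower segment in parallel with the load: 23.51 ‖ 128 = 19.86 MΩ.
Then V_out = V_s · 19.86/(3.988 + 19.86) = 3.190 V.
(Unloaded: V_out = x·V_s = 3.27 V.)

V_out ≈ 3.19 V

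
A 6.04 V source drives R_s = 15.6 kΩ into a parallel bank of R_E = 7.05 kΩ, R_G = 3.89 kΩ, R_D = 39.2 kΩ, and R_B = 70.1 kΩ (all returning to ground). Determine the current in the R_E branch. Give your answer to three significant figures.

Combine the parallel branches: R_p = (1/7.05 + 1/3.89 + 1/39.2 + 1/70.1)⁻¹ = 2.280 kΩ.
Node voltage V_A = V_in · R_p/(R_s + R_p) = 6.04 × 0.1275 = 0.7701 V.
Branch current I = V_A/R_E = 0.7701/7.05 = 0.1092 mA.
(Check via current divider: I_total = 0.3378 mA; share G_k/ΣG = 0.3233 → same result.)

I ≈ 0.109 mA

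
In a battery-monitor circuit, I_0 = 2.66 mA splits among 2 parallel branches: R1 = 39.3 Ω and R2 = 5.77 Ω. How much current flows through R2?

With just two branches, the current splits inversely with resistance.
So I = 2.66 × 39.3/45.07 = 2.319 mA.

I ≈ 2.32 mA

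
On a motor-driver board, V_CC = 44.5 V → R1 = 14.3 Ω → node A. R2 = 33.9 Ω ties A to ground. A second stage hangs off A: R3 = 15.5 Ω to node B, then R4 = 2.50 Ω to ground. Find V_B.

The second stage (R3 + R4 = 18.00 Ω) loads node A in parallel with R2.
R2 ‖ (R3+R4) = 11.76 Ω.
So V_A = 44.5 × 0.4512 = 20.08 V.
V_B = V_A × 0.1389 = 2.789 V.

V_B ≈ 2.79 V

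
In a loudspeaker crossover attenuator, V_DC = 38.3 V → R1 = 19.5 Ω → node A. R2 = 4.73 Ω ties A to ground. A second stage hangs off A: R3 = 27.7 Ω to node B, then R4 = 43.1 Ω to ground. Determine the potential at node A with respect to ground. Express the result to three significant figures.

V_A ≈ 7.10 V

Looking into the second stage from A: R3 + R4 = 70.80 Ω appears in parallel with R2.
R2 ‖ (R3+R4) = 4.434 Ω.
V_A = 38.3 × 4.434/(19.5 + 4.434) = 7.095 V.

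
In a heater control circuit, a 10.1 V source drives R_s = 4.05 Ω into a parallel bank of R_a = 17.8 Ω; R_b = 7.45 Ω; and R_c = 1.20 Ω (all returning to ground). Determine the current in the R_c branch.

I ≈ 1.64 A

Parallel bank: R_p = 1/(1/17.8 + 1/7.45 + 1/1.20) = 0.9768 Ω.
V_A by voltage divider: V_A = 10.1 × 0.9768/(4.05 + 0.9768) = 1.963 V.
Branch current I = V_A/R_c = 1.963/1.20 = 1.636 A.
(Equivalently: I_total = 2.009 A, then current-divider fraction G_k/ΣG = 0.8140.)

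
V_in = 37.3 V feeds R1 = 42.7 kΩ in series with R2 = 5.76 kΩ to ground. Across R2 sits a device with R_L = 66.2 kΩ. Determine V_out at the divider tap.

The load sits in parallel with R2, giving an effective lower resistance R2' = R2·R_L/(R2+R_L) = 5.299 kΩ.
Now apply the divider: V_out = 37.3 × 0.1104 = 4.118 V.
(Unloaded it would be 4.43 V; the load pulls it down.)

V_out ≈ 4.12 V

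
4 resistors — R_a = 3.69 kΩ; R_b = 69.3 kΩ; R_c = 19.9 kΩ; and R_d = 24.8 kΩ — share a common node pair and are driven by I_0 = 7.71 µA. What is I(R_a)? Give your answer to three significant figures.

Total conductance ΣG = 1/3.69 + 1/69.3 + 1/19.9 + 1/24.8 = 0.3760 (units of 1/kΩ).
By the current-divider rule, I = I_0 · G_k/ΣG = 7.71 × 0.7207 = 5.557 µA.

I ≈ 5.56 µA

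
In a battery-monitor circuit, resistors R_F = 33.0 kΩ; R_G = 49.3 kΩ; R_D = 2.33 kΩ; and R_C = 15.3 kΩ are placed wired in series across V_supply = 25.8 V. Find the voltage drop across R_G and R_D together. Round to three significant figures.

V ≈ 13.3 V

Total series resistance ΣR = 33.0 + 49.3 + 2.33 + 15.3 = 99.93 kΩ.
R_{R_G..R_D} = 49.3 + 2.33 = 51.63 kΩ.
V = V_supply · R/ΣR = 25.8 × 0.5167 = 13.33 V.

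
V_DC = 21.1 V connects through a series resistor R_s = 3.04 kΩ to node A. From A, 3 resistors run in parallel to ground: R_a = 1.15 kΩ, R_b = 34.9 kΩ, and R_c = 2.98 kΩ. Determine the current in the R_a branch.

I ≈ 3.86 mA

Combine the parallel branches: R_p = (1/1.15 + 1/34.9 + 1/2.98)⁻¹ = 0.8105 kΩ.
Node voltage V_A = V_DC · R_p/(R_s + R_p) = 21.1 × 0.2105 = 4.441 V.
I(R_a) = V_A / R_a = 4.441/1.15 = 3.862 mA.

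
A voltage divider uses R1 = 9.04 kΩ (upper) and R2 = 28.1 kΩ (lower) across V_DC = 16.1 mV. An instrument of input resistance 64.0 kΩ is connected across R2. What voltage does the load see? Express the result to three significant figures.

V_out ≈ 11.0 mV

The load sits in parallel with R2, giving an effective lower resistance R2' = R2·R_L/(R2+R_L) = 19.53 kΩ.
Voltage divider with the loaded lower leg: V_out = 16.1 × 19.53/(9.04 + 19.53) = 16.1 × 0.6835 = 11.01 mV.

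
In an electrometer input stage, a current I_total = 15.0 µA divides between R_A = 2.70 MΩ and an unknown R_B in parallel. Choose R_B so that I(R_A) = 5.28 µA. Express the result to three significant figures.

Two-branch current divider: I_A = I_total · R_B/(R_A + R_B).
5.28/15.0 = R_B/(R_A + R_B) → R_B = R_A · (0.3520)/(1 − 0.3520) = 2.70 × 0.5432 = 1.467 MΩ.

R_B ≈ 1.47 MΩ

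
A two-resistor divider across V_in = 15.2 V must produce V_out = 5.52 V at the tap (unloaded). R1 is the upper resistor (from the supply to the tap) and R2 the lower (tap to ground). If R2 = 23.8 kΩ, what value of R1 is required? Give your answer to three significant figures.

Required fraction k = V_out/V_in = 0.3632.
So R1 = R2 · (V_in/V_out − 1) = 23.8 × (15.2/5.52 − 1) = 23.8 × 1.754 = 41.74 kΩ.

R1 ≈ 41.7 kΩ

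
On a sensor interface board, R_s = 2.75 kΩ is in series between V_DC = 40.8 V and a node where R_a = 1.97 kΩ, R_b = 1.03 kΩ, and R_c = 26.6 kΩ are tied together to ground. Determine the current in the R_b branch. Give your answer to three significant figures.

Equivalent of the parallel group: R_p = 0.6596 kΩ.
V_A by voltage divider: V_A = 40.8 × 0.6596/(2.75 + 0.6596) = 7.893 V.
I(R_b) = V_A / R_b = 7.893/1.03 = 7.663 mA.
(Check via current divider: I_total = 11.97 mA; share G_k/ΣG = 0.6404 → same result.)

I ≈ 7.66 mA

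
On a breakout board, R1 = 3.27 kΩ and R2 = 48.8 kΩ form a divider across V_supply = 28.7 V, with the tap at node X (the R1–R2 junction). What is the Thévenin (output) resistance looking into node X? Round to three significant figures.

R_th ≈ 3.06 kΩ

Zeroing V_supply shorts the top of R1 to ground, so R_th = R1 ‖ R2 = 3.065 kΩ.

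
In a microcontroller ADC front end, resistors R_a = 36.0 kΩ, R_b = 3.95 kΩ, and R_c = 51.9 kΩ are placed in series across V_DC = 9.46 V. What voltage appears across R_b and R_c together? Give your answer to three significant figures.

V ≈ 5.75 V

Series total: ΣR = 36.0 + 3.95 + 51.9 = 91.85 kΩ.
R_{R_b..R_c} = 3.95 + 51.9 = 55.85 kΩ.
Voltage divider: V = V_DC · (55.85 / 91.85) = 9.46 × 0.6081 = 5.752 V.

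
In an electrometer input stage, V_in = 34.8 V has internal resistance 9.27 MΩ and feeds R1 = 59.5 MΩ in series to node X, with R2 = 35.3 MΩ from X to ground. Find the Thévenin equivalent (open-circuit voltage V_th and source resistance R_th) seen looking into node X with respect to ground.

V_th ≈ 11.8 V, R_th ≈ 23.3 MΩ

R1' = 9.27 + 59.5 = 68.77 MΩ (source resistance + R1).
Open-circuit (no load on X): V_th = V_in · R2/(R1' + R2) = 34.8 × 35.3/(68.77 + 35.3) = 11.80 V.
With V_in suppressed (replaced by a short), R_th = R1' ‖ R2 = (68.77 × 35.3)/(68.77 + 35.3) = 23.33 MΩ.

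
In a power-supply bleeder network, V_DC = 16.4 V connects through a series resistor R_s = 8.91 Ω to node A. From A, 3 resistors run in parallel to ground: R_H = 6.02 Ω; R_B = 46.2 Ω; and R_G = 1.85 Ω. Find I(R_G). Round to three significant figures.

Combine the parallel branches: R_p = (1/6.02 + 1/46.2 + 1/1.85)⁻¹ = 1.373 Ω.
Node voltage V_A = V_DC · R_p/(R_s + R_p) = 16.4 × 0.1335 = 2.190 V.
I(R_G) = V_A / R_G = 2.190/1.85 = 1.184 A.

I ≈ 1.18 A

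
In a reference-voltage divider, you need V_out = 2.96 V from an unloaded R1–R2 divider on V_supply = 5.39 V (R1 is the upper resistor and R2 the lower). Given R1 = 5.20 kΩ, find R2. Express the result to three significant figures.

V_out/V_supply = R2/(R1+R2) = 0.5492.
Rearranging, R2 = R1·k/(1−k) = 5.20 × 1.218 = 6.334 kΩ.

R2 ≈ 6.33 kΩ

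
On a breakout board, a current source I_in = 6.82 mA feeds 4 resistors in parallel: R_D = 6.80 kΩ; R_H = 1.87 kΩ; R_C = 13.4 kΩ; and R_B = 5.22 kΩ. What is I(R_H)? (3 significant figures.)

Total conductance ΣG = 1/6.80 + 1/1.87 + 1/13.4 + 1/5.22 = 0.9480 (units of 1/kΩ).
By the current-divider rule, I = I_in · G_k/ΣG = 6.82 × 0.5641 = 3.847 mA.

I ≈ 3.85 mA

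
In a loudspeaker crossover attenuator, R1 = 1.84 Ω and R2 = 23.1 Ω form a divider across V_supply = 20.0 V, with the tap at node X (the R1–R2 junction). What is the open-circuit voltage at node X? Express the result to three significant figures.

V_th ≈ 18.5 V

With X open, the divider is unloaded: V_th = 20.0 × 23.1/24.94 = 18.52 V.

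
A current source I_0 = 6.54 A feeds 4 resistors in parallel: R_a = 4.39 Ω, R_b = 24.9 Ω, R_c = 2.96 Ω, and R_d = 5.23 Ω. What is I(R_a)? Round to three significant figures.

Conductances: ΣG = 1/4.39 + 1/24.9 + 1/2.96 + 1/5.23 = 0.7970 (1/Ω).
Current divider: I(R_a) = I_0 · G_k/ΣG = 6.54 × (0.2278/0.7970) = 6.54 × 0.2858 = 1.869 A.

I ≈ 1.87 A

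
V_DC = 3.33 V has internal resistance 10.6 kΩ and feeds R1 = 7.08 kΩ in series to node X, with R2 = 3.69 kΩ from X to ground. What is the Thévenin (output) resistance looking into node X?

R_th ≈ 3.05 kΩ

R1' = 10.6 + 7.08 = 17.68 kΩ (source resistance + R1).
Looking into X with the source shorted: R_th = R1'·R2/(R1'+R2) = 17.68 × 3.69/21.37 = 3.053 kΩ.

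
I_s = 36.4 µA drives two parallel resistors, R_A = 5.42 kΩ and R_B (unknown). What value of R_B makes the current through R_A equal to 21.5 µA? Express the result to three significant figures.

R_B ≈ 7.82 kΩ

The fraction through R_A equals R_B/(R_A+R_B).
With f = 0.5907, R_B = R_A · f/(1−f) = 5.42 × 1.443 = 7.821 kΩ.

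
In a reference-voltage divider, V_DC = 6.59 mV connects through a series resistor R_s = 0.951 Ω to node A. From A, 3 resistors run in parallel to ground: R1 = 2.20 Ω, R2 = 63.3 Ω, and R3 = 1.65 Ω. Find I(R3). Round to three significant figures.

I ≈ 1.97 mA

Equivalent of the parallel group: R_p = 0.9290 Ω.
V_A = 6.59 × 0.9290/1.880 = 3.256 mV.
Branch current I = V_A/R3 = 3.256/1.65 = 1.974 mA.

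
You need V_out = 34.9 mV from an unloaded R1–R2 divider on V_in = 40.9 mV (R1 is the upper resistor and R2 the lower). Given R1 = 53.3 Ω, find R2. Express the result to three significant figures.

The divider ratio is R2/(R1+R2) = 34.9/40.9 = 0.8533.
R2 = R1 · 0.8533/(1 − 0.8533) = 310.0 Ω.

R2 ≈ 310 Ω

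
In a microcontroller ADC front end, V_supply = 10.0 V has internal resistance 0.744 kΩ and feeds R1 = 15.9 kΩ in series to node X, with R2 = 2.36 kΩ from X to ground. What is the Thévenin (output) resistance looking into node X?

R_th ≈ 2.07 kΩ

R1' = 0.744 + 15.9 = 16.64 kΩ (source resistance + R1).
With V_supply suppressed (replaced by a short), R_th = R1' ‖ R2 = (16.64 × 2.36)/(16.64 + 2.36) = 2.067 kΩ.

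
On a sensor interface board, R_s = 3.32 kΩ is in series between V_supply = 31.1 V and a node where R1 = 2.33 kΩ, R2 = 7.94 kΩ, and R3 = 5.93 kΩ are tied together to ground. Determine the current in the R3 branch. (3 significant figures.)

Equivalent of the parallel group: R_p = 1.382 kΩ.
Node voltage V_A = V_supply · R_p/(R_s + R_p) = 31.1 × 0.2939 = 9.139 V.
I(R3) = V_A / R3 = 9.139/5.93 = 1.541 mA.

I ≈ 1.54 mA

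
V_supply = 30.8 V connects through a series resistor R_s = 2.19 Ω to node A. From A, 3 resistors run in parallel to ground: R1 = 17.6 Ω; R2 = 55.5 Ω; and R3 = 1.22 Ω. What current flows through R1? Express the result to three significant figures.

Equivalent of the parallel group: R_p = 1.118 Ω.
V_A by voltage divider: V_A = 30.8 × 1.118/(2.19 + 1.118) = 10.41 V.
Branch current I = V_A/R1 = 10.41/17.6 = 0.5914 A.

I ≈ 0.591 A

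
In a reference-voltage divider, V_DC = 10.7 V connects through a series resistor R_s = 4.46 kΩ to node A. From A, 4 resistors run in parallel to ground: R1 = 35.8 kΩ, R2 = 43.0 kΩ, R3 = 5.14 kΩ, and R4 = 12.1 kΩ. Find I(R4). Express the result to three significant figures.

Parallel bank: R_p = 1/(1/35.8 + 1/43.0 + 1/5.14 + 1/12.1) = 3.045 kΩ.
Node voltage V_A = V_DC · R_p/(R_s + R_p) = 10.7 × 0.4057 = 4.341 V.
I(R4) = V_A / R4 = 4.341/12.1 = 0.3588 mA.

I ≈ 0.359 mA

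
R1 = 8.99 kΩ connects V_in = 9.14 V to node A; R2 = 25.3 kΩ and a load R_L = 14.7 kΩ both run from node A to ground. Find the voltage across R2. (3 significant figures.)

V_out ≈ 4.65 V

The load sits in parallel with R2, giving an effective lower resistance R2' = R2·R_L/(R2+R_L) = 9.298 kΩ.
Voltage divider with the loaded lower leg: V_out = 9.14 × 9.298/(8.99 + 9.298) = 9.14 × 0.5084 = 4.647 V.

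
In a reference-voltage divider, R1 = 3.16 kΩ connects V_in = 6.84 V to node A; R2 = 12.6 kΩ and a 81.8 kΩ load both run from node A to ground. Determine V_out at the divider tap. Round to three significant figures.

First combine the lower leg with the load: R2 ‖ R_L = 10.92 kΩ.
Voltage divider with the loaded lower leg: V_out = 6.84 × 10.92/(3.16 + 10.92) = 6.84 × 0.7755 = 5.305 V.

V_out ≈ 5.30 V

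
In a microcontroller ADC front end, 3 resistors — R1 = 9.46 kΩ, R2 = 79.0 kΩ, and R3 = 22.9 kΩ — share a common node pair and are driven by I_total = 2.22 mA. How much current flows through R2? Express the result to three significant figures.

I ≈ 0.173 mA

Conductances: ΣG = 1/9.46 + 1/79.0 + 1/22.9 = 0.1620 (1/kΩ).
Current divider: I(R2) = I_total · G_k/ΣG = 2.22 × (0.01266/0.1620) = 2.22 × 0.07812 = 0.1734 mA.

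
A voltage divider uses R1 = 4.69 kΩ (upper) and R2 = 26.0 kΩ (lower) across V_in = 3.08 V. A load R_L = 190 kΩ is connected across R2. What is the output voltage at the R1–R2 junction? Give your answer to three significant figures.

The load sits in parallel with R2, giving an effective lower resistance R2' = R2·R_L/(R2+R_L) = 22.87 kΩ.
Now apply the divider: V_out = 3.08 × 0.8298 = 2.556 V.
(Unloaded it would be 2.61 V; the load pulls it down.)

V_out ≈ 2.56 V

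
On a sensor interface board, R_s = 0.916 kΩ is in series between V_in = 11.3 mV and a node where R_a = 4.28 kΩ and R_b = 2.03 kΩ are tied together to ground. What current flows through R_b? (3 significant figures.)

I ≈ 3.34 µA

Parallel bank: R_p = 1/(1/4.28 + 1/2.03) = 1.377 kΩ.
V_A by voltage divider: V_A = 11.3 × 1.377/(0.916 + 1.377) = 6.786 mV.
I(R_b) = V_A / R_b = 6.786/2.03 = 3.343 µA.
(Check via current divider: I_total = 4.928 µA; share G_k/ΣG = 0.6783 → same result.)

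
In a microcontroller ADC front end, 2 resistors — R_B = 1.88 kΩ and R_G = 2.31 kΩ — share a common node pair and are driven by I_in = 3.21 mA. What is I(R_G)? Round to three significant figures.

I ≈ 1.44 mA

For two parallel branches, I_k = I_in · (other R)/(sum of R).
I(R_G) = 3.21 × 1.88/(1.88 + 2.31) = 3.21 × 0.4487 = 1.440 mA.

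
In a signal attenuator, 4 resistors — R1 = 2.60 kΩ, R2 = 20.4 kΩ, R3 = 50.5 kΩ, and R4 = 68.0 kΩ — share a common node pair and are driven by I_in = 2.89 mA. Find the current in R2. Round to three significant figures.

I ≈ 0.303 mA

Conductances: ΣG = 1/2.60 + 1/20.4 + 1/50.5 + 1/68.0 = 0.4681 (1/kΩ).
Current divider: I(R2) = I_in · G_k/ΣG = 2.89 × (0.04902/0.4681) = 2.89 × 0.1047 = 0.3026 mA.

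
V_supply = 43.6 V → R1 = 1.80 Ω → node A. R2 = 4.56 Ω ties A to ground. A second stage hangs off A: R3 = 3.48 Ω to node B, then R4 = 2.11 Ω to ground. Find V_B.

V_B ≈ 9.59 V

Node A sees R2 in parallel with the series input of stage 2, R3 + R4 = 5.590 Ω.
Effective lower resistance at A: R2 ‖ 5.590 = 2.511 Ω.
V_A = 43.6 × 2.511/(1.80 + 2.511) = 25.40 V.
V_B = V_A × 0.3775 = 9.586 V.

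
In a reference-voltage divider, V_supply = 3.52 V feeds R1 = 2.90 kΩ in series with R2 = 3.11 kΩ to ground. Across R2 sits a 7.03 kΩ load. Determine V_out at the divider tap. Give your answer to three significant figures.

V_out ≈ 1.50 V

R2 ‖ R_L = (3.11 × 7.03)/(3.11 + 7.03) = 2.156 kΩ.
Voltage divider with the loaded lower leg: V_out = 3.52 × 2.156/(2.90 + 2.156) = 3.52 × 0.4264 = 1.501 V.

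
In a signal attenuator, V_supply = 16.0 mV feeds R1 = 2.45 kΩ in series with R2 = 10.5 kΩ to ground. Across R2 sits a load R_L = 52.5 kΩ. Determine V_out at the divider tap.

R2 ‖ R_L = (10.5 × 52.5)/(10.5 + 52.5) = 8.750 kΩ.
Voltage divider with the loaded lower leg: V_out = 16.0 × 8.750/(2.45 + 8.750) = 16.0 × 0.7812 = 12.50 mV.
(Unloaded it would be 13.0 mV; the load pulls it down.)

V_out ≈ 12.5 mV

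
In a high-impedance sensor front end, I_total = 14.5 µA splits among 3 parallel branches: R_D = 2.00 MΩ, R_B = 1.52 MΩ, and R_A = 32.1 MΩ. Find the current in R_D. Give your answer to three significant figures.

ΣG = 1/2.00 + 1/1.52 + 1/32.1 = 1.189.
R_D takes the fraction G_k/ΣG = 0.5000/1.189 = 0.4205, so I = 14.5 × 0.4205 = 6.097 µA.

I ≈ 6.10 µA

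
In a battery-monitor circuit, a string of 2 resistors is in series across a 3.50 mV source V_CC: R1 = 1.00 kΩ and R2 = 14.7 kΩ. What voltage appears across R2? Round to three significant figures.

Total series resistance ΣR = 1.00 + 14.7 = 15.70 kΩ.
By the voltage-divider rule, V = 3.50 × 14.70/15.70 = 3.277 mV.

V ≈ 3.28 mV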